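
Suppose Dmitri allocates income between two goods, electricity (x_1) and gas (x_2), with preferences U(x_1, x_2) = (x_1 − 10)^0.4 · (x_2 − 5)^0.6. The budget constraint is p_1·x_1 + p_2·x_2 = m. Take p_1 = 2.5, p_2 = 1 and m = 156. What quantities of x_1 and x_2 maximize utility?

MRS = (2/3)·(x_2−5)/(x_1−10). Tangency with p_1/p_2 gives x_2−5 = (3/2)·(p_1/p_2)·(x_1−10).
After buying the subsistence bundle (10, 5), a share 0.4 of the remaining income goes to x_1: x_1* = 10 + 0.4·(m − 10p_1 − 5p_2)/p_1.
Discretionary income = 156 − 10·2.5 − 5·1 = 126; x_1* = 10 + 0.4·126/2.5 = 30.16; x_2* = 5 + 0.6·126/1 = 80.6.

x_1* = 30.16, x_2* = 80.6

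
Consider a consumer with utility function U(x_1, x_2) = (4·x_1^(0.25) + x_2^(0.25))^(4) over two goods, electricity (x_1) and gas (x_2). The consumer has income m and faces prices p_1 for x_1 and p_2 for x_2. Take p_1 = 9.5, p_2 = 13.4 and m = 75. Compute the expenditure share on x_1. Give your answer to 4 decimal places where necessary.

share on x_1 = 0.8769

MU_x_1 ∝ 4·x_1^(-0.75), MU_x_2 ∝ x_2^(-0.75), so MRS = 4·(x_2/x_1)^(0.75) = p_1/p_2.
Solve for the ratio: x_2/x_1 = [(1/4)·p_1/p_2]^(4/3).
With the ratio pinned down, the budget gives x_1* = m/(p_1 + p_2·(x_2/x_1)) and x_2* = (x_2/x_1)·x_1*.
Numerically x_2/x_1 = 0.099559, so x_1* = 75/(9.5 + 13.4·0.099559) = 6.9226 and x_2* = 0.099559·6.9226 = 0.6892.
Expenditure on x_1: 9.5·6.9226 = 65.7647; share = 0.8769.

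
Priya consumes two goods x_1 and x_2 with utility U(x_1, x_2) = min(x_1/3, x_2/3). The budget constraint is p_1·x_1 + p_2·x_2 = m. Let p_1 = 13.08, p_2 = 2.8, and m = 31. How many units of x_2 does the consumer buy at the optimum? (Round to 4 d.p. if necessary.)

x_2* = 1.9521

Leontief preferences: the optimum is at the kink where x_1/3 = x_2/3, i.e. x_2 = x_1.
Budget: p_1·x_1 + p_2·x_1 = m, so (3·p_1 + 3·p_2)·x_1 = 3·m.
Demand: x_1*(p_1,p_2,m) = 3·m/(3·p_1 + 3·p_2), x_2* = 3·m/(3·p_1 + 3·p_2).
Here 3·13.08 + 3·2.8 = 47.64, giving x_2* = 1.9521.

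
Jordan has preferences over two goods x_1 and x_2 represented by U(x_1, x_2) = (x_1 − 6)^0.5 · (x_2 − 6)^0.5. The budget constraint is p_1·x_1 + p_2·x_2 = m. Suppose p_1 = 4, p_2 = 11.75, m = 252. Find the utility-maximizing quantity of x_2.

x_2* = 12.7021

Let x_1' = x_1−6, x_2' = x_2−6. MRS = x_2'/x_1' = p_1/p_2.
After buying the subsistence bundle (6, 6), a share 0.5 of the remaining income goes to x_1: x_1* = 6 + 0.5·(m − 6p_1 − 6p_2)/p_1.
Discretionary income = 252 − 6·4 − 6·11.75 = 157.5; x_2* = 6 + 0.5·157.5/11.75 = 12.7021.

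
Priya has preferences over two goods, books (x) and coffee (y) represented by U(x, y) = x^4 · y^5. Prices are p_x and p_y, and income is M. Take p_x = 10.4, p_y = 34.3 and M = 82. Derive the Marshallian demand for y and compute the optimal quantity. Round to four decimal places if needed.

y* = 1.3282

The MRS is (4/5)·y/x. Set MRS = p_x/p_y.
So 4·p_y·y = 5·p_x·x; combined with the budget, a share 4/9 of income goes to x.
Demand: x*(p_x,p_y,M) = 4/9·M/p_x and y* = 5/9·M/p_y.
At p_x=10.4, p_y=34.3, M=82: y* = 5/9·82/34.3 = 1.3282.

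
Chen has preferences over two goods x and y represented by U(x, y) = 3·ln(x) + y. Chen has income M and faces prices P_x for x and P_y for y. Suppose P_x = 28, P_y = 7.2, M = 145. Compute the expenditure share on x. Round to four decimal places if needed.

share on x = 0.149

MU_x = 3/x, MU_y = 1. Tangency: 3/x = P_x/P_y.
So x*(P_x,P_y) = 3·P_y/P_x, independent of income; and y* = (M − 3·P_y)/P_y.
At the given prices: x* = 3·7.2/28 = 0.7714, and y* = 17.1389.
Expenditure on x: 28·0.7714 = 21.6; share = 0.149.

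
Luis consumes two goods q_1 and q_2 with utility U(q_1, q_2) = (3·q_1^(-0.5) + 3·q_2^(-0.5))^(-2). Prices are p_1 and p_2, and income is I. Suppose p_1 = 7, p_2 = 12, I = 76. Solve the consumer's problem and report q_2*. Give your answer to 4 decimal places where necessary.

q_2* = 3.4504

MU_q_1 ∝ 3·q_1^(-1.5), MU_q_2 ∝ 3·q_2^(-1.5), so MRS = (q_2/q_1)^(1.5) = p_1/p_2.
Solve for the ratio: q_2/q_1 = [p_1/p_2]^(2/3).
With the ratio pinned down, the budget gives q_1* = I/(p_1 + p_2·(q_2/q_1)) and q_2* = (q_2/q_1)·q_1*.
Numerically q_2/q_1 = 0.698143, so q_1* = 76/(7 + 12·0.698143) = 4.9422 and q_2* = 0.698143·4.9422 = 3.4504.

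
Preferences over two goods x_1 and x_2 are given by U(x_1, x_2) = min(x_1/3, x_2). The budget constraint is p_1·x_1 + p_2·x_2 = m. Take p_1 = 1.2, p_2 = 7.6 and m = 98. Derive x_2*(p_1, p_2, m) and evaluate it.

Leontief preferences: the optimum is at the kink where x_1/3 = x_2/1, i.e. x_2 = (1/3)·x_1.
Budget: p_1·x_1 + p_2·(1/3)·x_1 = m, so (3·p_1 + p_2)·x_1 = 3·m.
Demand: x_1*(p_1,p_2,m) = 3·m/(3·p_1 + p_2), x_2* = m/(3·p_1 + p_2).
Here 3·1.2 + 7.6 = 11.2, giving x_2* = 8.75.

x_2* = 8.75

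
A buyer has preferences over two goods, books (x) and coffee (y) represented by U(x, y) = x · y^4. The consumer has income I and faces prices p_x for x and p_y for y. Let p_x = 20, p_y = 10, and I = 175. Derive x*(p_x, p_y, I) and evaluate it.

x* = 1.75

The MRS is (1/4)·y/x. Set MRS = p_x/p_y.
So p_y·y = 4·p_x·x; combined with the budget, a share 0.2 of income goes to x.
Demand: x*(p_x,p_y,I) = 0.2·I/p_x and y* = 0.8·I/p_y.
At p_x=20, p_y=10, I=175: x* = 0.2·175/20 = 1.75.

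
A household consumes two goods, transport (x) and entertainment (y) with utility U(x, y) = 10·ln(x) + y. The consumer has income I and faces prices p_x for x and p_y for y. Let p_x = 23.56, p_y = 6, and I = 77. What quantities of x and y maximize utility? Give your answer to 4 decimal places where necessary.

x* = 2.5467, y* = 2.8333

At the given prices: x* = 10·6/23.56 = 2.5467, and y* = 2.8333.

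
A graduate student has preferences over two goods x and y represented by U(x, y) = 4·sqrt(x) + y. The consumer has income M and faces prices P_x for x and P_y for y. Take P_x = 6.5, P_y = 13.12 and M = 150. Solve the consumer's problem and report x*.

Solve: √x = 2·P_y/P_x, so x*(P_x,P_y) = (2·P_y/P_x)², and y* = (M − P_x·x*)/P_y.
Plugging in: x* = (2·13.12/6.5)² = 16.2967.

x* = 16.2967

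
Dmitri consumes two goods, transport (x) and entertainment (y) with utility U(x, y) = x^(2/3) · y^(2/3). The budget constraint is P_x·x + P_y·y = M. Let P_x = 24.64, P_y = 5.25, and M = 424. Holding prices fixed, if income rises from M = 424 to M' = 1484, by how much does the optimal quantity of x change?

Δx* = 21.5097

Tangency: MRS = y/x = P_x/P_y.
So 2/3·P_y·y = 2/3·P_x·x; combined with the budget, a share 0.5 of income goes to x.
Demand: x*(P_x,P_y,M) = 0.5·M/P_x and y* = 0.5·M/P_y.
At P_x=24.64, P_y=5.25, M=424: x* = 0.5·424/24.64 = 8.6039.
At M' = 1484: x* = 30.1136. Change: 30.1136 − 8.6039 = 21.5097.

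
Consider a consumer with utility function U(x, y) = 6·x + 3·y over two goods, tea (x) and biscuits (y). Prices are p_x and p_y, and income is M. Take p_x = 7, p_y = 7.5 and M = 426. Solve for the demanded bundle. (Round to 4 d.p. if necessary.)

x* = 60.8571, y* = 0

Linear utility — the consumer picks whichever good has higher MU/price: 6/7 = 0.8571 vs 3/7.5 = 0.4.
x gives more utility per dollar, so spend all income on x: x* = M/p_x, y* = 0.
Numerically: x* = 60.8571, y* = 0.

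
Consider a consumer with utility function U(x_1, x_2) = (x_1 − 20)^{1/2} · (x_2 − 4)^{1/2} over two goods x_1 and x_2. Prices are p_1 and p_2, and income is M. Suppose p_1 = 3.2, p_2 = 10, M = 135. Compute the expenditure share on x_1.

share on x_1 = 0.5889

Substituting into the budget: x_1* = 20 + 0.5·(M − 20·p_1 − 4·p_2)/p_1, and x_2* = 4 + 0.5·(…)/p_2.
Discretionary income = 135 − 20·3.2 − 4·10 = 31; x_1* = 20 + 0.5·31/3.2 = 24.8438; x_2* = 4 + 0.5·31/10 = 5.55.
Expenditure on x_1: 3.2·24.8438 = 79.5; share = 0.5889.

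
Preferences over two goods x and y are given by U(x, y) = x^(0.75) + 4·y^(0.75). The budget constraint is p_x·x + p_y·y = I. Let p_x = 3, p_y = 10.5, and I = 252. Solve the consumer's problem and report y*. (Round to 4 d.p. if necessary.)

MRS = MU_x/MU_y = (1/4)·(y/x)^(0.25). Set equal to p_x/p_y.
Solve for the ratio: y/x = [4·p_x/p_y]^(4).
Substitute y = (y/x)·x into the budget: x* = I/(p_x + p_y·(y/x)).
Numerically y/x = 1.705956, so x* = 252/(3 + 10.5·1.705956) = 12.0502 and y* = 1.705956·12.0502 = 20.5571.

y* = 20.5571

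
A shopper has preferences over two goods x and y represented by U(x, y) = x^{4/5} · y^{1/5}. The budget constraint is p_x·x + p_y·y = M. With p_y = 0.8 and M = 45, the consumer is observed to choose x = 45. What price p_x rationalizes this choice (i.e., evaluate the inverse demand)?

Tangency: MRS = 4·y/x = p_x/p_y.
So 0.8·p_y·y = 0.2·p_x·x; combined with the budget, a share 0.8 of income goes to x.
Demand: x*(p_x,p_y,M) = 0.8·M/p_x and y* = 0.2·M/p_y.
Set x* = 45 in the demand function and solve for p_x: p_x = 0.8.

p_x = 0.8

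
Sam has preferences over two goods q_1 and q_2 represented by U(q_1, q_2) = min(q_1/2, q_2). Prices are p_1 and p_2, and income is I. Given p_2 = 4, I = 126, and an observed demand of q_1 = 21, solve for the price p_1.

With perfect complements, no substitution: consume in ratio q_1:q_2 = 2:1.
Budget: p_1·q_1 + p_2·(1/2)·q_1 = I, so (2·p_1 + p_2)·q_1 = 2·I.
Demand: q_1*(p_1,p_2,I) = 2·I/(2·p_1 + p_2), q_2* = I/(2·p_1 + p_2).
Set q_1* = 21 in the demand function and solve for p_1: p_1 = 4.

p_1 = 4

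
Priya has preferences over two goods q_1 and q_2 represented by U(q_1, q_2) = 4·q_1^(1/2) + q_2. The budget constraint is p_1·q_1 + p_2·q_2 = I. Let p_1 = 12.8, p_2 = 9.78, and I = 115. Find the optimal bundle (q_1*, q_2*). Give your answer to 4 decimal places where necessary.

Plugging in: q_1* = (2·9.78/12.8)² = 2.3352, q_2* = 8.7024.

q_1* = 2.3352, q_2* = 8.7024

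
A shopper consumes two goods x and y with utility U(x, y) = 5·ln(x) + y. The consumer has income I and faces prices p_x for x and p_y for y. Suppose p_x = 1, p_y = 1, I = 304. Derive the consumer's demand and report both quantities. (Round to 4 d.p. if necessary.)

x* = 5, y* = 299

MU_x = 5/x, MU_y = 1. Tangency: 5/x = p_x/p_y.
So x*(p_x,p_y) = 5·p_y/p_x, independent of income; and y* = (I − 5·p_y)/p_y.
At the given prices: x* = 5·1/1 = 5, and y* = 299.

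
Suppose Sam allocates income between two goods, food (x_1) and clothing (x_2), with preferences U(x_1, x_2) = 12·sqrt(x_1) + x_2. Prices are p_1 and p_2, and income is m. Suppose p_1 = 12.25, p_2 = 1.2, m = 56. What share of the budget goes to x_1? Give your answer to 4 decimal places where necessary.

share on x_1 = 0.0756

Utility is quasi-linear in x_2; the FOC for x_1 is 6/√x_1 = p_1/p_2.
Thus x_1* = (6·p_2/p_1)² — independent of m — with the rest of income spent on x_2.
Plugging in: x_1* = (6·1.2/12.25)² = 0.3455, x_2* = 43.1401.
Expenditure on x_1: 12.25·0.3455 = 4.2318; share = 0.0756.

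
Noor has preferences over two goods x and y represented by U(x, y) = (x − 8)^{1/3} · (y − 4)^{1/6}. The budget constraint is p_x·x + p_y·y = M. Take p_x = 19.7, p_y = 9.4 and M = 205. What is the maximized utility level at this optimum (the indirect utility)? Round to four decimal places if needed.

Substituting into the budget: x* = 8 + 2/3·(M − 8·p_x − 4·p_y)/p_x, and y* = 4 + 1/3·(…)/p_y.
Discretionary income = 205 − 8·19.7 − 4·9.4 = 9.8; x* = 8 + 2/3·9.8/19.7 = 8.3316; y* = 4 + 1/3·9.8/9.4 = 4.3475.
Utility at the optimum: U(8.3316, 4.3475) = 0.5804.

V = 0.5804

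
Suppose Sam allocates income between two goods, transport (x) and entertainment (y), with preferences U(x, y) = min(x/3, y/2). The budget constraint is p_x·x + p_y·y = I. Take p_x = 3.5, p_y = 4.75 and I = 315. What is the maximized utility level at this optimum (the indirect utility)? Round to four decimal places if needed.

With perfect complements, no substitution: consume in ratio x:y = 3:2.
Budget: p_x·x + p_y·(2/3)·x = I, so (3·p_x + 2·p_y)·x = 3·I.
Demand: x*(p_x,p_y,I) = 3·I/(3·p_x + 2·p_y), y* = 2·I/(3·p_x + 2·p_y).
Here 3·3.5 + 2·4.75 = 20, giving x* = 47.25 and y* = 31.5.
Utility at the optimum: U(47.25, 31.5) = 15.75.

V = 15.75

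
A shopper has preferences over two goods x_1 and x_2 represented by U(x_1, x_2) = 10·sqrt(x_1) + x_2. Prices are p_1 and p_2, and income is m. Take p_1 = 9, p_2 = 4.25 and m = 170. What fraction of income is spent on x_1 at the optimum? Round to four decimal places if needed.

share on x_1 = 0.2951

MU_x_1 = 5/√x_1, MU_x_2 = 1. Tangency: 5/√x_1 = p_1/p_2.
Solve: √x_1 = 5·p_2/p_1, so x_1*(p_1,p_2) = (5·p_2/p_1)², and x_2* = (m − p_1·x_1*)/p_2.
Plugging in: x_1* = (5·4.25/9)² = 5.5748, x_2* = 28.1944.
Expenditure on x_1: 9·5.5748 = 50.1736; share = 0.2951.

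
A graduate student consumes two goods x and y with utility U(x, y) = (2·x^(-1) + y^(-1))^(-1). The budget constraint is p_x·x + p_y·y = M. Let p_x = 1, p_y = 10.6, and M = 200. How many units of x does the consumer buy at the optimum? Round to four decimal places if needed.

x* = 60.5662

Substitute y = (y/x)·x into the budget: x* = M/(p_x + p_y·(y/x)).
Numerically y/x = 0.217186, so x* = 200/(1 + 10.6·0.217186) = 60.5662.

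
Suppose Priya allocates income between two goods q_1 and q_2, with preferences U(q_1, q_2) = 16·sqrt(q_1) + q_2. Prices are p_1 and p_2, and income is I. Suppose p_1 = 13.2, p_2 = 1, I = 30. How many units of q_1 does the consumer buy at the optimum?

q_1* = 0.3673

MU_q_1 = 8/√q_1, MU_q_2 = 1. Tangency: 8/√q_1 = p_1/p_2.
Thus q_1* = (8·p_2/p_1)² — independent of I — with the rest of income spent on q_2.
Plugging in: q_1* = (8·1/13.2)² = 0.3673.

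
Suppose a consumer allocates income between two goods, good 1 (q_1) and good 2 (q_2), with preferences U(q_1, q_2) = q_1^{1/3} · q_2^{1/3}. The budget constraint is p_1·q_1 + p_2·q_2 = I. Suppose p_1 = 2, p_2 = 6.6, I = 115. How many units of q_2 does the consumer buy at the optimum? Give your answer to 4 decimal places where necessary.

At p_1=2, p_2=6.6, I=115: q_2* = 0.5·115/6.6 = 8.7121.

q_2* = 8.7121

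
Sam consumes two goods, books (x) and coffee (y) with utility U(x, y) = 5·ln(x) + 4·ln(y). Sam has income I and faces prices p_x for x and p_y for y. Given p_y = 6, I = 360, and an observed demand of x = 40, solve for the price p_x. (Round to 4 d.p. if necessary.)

p_x = 5

MU_x/MU_y = (5·y)/(4·x); tangency sets this equal to p_x/p_y.
Rearranging, p_y·y = (4/5)·p_x·x. Substituting into the budget gives p_x·x·(1 + (4/5)) = I.
Demand: x*(p_x,p_y,I) = 5/9·I/p_x and y* = 4/9·I/p_y.
Set x* = 40 in the demand function and solve for p_x: p_x = 5.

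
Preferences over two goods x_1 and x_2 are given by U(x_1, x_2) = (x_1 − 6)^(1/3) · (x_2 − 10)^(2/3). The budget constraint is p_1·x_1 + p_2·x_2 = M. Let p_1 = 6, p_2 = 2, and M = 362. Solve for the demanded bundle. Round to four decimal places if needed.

This is Cobb-Douglas in (x_1−6, x_2−10): tangency gives 1/3·p_2·(x_2−10) = 2/3·p_1·(x_1−6).
After buying the subsistence bundle (6, 10), a share 1/3 of the remaining income goes to x_1: x_1* = 6 + 1/3·(M − 6p_1 − 10p_2)/p_1.
Discretionary income = 362 − 6·6 − 10·2 = 306; x_1* = 6 + 1/3·306/6 = 23; x_2* = 10 + 2/3·306/2 = 112.

x_1* = 23, x_2* = 112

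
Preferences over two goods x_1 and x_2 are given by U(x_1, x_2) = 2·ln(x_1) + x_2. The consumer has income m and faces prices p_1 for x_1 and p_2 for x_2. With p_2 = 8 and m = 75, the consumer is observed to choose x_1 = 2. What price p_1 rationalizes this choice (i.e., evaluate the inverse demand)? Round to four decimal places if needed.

MU_x_1 = 2/x_1, MU_x_2 = 1. Tangency: 2/x_1 = p_1/p_2.
So x_1*(p_1,p_2) = 2·p_2/p_1, independent of income; and x_2* = (m − 2·p_2)/p_2.
Set x_1* = 2 in the demand function and solve for p_1: p_1 = 8.

p_1 = 8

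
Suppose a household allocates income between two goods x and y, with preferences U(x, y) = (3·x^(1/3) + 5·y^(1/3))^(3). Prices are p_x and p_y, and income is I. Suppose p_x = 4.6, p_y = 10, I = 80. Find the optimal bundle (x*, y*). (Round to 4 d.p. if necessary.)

x* = 7.0716, y* = 4.7471

MU_x ∝ 3·x^(-2/3), MU_y ∝ 5·y^(-2/3), so MRS = (3/5)·(y/x)^(2/3) = p_x/p_y.
Hence y/x = ((5/3)·p_x/p_y)^(1/(2/3)), i.e. raised to the 1.5 power.
Substitute y = (y/x)·x into the budget: x* = I/(p_x + p_y·(y/x)).
Numerically y/x = 0.67129, so x* = 80/(4.6 + 10·0.67129) = 7.0716 and y* = 0.67129·7.0716 = 4.7471.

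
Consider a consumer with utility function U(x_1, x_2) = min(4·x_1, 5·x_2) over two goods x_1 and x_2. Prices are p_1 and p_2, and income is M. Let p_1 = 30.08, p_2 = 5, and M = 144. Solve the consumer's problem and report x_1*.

x_1* = 4.2254

Here 5·30.08 + 4·5 = 170.4, giving x_1* = 4.2254.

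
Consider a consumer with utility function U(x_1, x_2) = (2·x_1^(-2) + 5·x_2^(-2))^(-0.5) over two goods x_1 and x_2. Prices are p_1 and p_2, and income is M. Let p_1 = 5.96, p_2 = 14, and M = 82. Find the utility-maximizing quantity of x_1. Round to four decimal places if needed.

Substitute x_2 = (x_2/x_1)·x_1 into the budget: x_1* = M/(p_1 + p_2·(x_2/x_1)).
Numerically x_2/x_1 = 1.020985, so x_1* = 82/(5.96 + 14·1.020985) = 4.0486.

x_1* = 4.0486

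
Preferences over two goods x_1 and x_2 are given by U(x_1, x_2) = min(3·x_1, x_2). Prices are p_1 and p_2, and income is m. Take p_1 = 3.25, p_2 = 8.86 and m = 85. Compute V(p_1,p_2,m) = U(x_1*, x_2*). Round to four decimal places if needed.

With perfect complements, no substitution: consume in ratio x_1:x_2 = 1:3.
Budget: p_1·x_1 + p_2·3·x_1 = m, so (p_1 + 3·p_2)·x_1 = m.
Demand: x_1*(p_1,p_2,m) = m/(p_1 + 3·p_2), x_2* = 3·m/(p_1 + 3·p_2).
Here 3.25 + 3·8.86 = 29.83, giving x_1* = 2.8495 and x_2* = 8.5484.
Utility at the optimum: U(2.8495, 8.5484) = 8.5484.

V = 8.5484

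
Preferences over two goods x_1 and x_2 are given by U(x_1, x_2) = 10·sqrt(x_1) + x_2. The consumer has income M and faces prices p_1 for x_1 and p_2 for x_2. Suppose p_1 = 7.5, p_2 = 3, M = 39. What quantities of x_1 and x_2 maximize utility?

x_1* = 4, x_2* = 3

MU_x_1 = 5/√x_1, MU_x_2 = 1. Tangency: 5/√x_1 = p_1/p_2.
Solve: √x_1 = 5·p_2/p_1, so x_1*(p_1,p_2) = (5·p_2/p_1)², and x_2* = (M − p_1·x_1*)/p_2.
Plugging in: x_1* = (5·3/7.5)² = 4, x_2* = 3.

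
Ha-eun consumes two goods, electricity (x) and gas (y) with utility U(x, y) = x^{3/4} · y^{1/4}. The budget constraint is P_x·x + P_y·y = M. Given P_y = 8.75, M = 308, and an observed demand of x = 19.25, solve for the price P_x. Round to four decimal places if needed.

P_x = 12

MU_x/MU_y = (0.75·y)/(0.25·x); tangency sets this equal to P_x/P_y.
So 0.75·P_y·y = 0.25·P_x·x; combined with the budget, a share 0.75 of income goes to x.
Demand: x*(P_x,P_y,M) = 0.75·M/P_x and y* = 0.25·M/P_y.
Set x* = 19.25 in the demand function and solve for P_x: P_x = 12.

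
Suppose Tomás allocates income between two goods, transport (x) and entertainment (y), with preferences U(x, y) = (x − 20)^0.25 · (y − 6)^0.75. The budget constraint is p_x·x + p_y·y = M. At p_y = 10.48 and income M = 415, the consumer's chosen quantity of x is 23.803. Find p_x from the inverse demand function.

This is Cobb-Douglas in (x−20, y−6): tangency gives 0.25·p_y·(y−6) = 0.75·p_x·(x−20).
Substituting into the budget: x* = 20 + 0.25·(M − 20·p_x − 6·p_y)/p_x, and y* = 6 + 0.75·(…)/p_y.
Set x* = 23.803 in the demand function and solve for p_x: p_x = 10.

p_x = 10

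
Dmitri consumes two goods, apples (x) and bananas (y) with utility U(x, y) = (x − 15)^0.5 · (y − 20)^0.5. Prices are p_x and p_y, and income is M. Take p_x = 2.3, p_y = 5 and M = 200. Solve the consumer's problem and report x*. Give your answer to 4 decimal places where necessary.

x* = 29.2391

Substituting into the budget: x* = 15 + 0.5·(M − 15·p_x − 20·p_y)/p_x, and y* = 20 + 0.5·(…)/p_y.
Discretionary income = 200 − 15·2.3 − 20·5 = 65.5; x* = 15 + 0.5·65.5/2.3 = 29.2391.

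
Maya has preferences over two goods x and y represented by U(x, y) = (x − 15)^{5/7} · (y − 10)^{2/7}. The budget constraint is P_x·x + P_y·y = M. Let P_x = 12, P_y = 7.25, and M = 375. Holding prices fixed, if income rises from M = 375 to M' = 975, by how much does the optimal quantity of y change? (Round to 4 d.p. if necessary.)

Δy* = 23.6453

Substituting into the budget: x* = 15 + 5/7·(M − 15·P_x − 10·P_y)/P_x, and y* = 10 + 2/7·(…)/P_y.
Discretionary income = 375 − 15·12 − 10·7.25 = 122.5; y* = 10 + 2/7·122.5/7.25 = 14.8276.
At M' = 975: y* = 38.4729. Change: 38.4729 − 14.8276 = 23.6453.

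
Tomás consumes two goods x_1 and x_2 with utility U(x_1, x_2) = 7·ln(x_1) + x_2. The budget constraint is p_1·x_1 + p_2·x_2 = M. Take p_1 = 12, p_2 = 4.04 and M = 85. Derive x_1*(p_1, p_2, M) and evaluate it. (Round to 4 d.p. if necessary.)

Set MRS = p_1/p_2: (7/x_1)/1 = p_1/p_2.
So x_1*(p_1,p_2) = 7·p_2/p_1, independent of income; and x_2* = (M − 7·p_2)/p_2.
At the given prices: x_1* = 7·4.04/12 = 2.3567.

x_1* = 2.3567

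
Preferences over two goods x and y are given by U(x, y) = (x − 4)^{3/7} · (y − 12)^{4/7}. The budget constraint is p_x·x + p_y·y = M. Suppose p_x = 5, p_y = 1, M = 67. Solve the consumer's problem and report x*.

Substituting into the budget: x* = 4 + 3/7·(M − 4·p_x − 12·p_y)/p_x, and y* = 12 + 4/7·(…)/p_y.
Discretionary income = 67 − 4·5 − 12·1 = 35; x* = 4 + 3/7·35/5 = 7.

x* = 7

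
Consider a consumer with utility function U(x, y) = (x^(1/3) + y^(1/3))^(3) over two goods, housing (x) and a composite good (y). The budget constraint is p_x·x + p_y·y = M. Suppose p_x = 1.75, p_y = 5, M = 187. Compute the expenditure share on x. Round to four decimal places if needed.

From the CES first-order condition, (y/x)^(2/3) = p_x/p_y.
Hence y/x = (p_x/p_y)^(1/(2/3)), i.e. raised to the 1.5 power.
Substitute y = (y/x)·x into the budget: x* = M/(p_x + p_y·(y/x)).
Numerically y/x = 0.207063, so x* = 187/(1.75 + 5·0.207063) = 67.1379 and y* = 0.207063·67.1379 = 13.9018.
Expenditure on x: 1.75·67.1379 = 117.4912; share = 0.6283.

share on x = 0.6283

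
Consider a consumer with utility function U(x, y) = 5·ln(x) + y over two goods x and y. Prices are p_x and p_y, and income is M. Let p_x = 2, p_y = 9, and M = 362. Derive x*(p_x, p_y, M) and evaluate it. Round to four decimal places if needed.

x* = 22.5

MU_x = 5/x, MU_y = 1. Tangency: 5/x = p_x/p_y.
So x*(p_x,p_y) = 5·p_y/p_x, independent of income; and y* = (M − 5·p_y)/p_y.
At the given prices: x* = 5·9/2 = 22.5.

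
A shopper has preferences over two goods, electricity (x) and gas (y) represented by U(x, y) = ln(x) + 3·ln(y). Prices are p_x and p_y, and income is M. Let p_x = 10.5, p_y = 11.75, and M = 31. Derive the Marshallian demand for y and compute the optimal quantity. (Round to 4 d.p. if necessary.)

y* = 1.9787

At p_x=10.5, p_y=11.75, M=31: y* = 0.75·31/11.75 = 1.9787.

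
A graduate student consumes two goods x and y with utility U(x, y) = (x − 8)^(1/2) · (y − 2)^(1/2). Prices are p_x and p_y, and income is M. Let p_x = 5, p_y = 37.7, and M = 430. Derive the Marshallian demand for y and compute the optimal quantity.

Discretionary income = 430 − 8·5 − 2·37.7 = 314.6; y* = 2 + 0.5·314.6/37.7 = 6.1724.

y* = 6.1724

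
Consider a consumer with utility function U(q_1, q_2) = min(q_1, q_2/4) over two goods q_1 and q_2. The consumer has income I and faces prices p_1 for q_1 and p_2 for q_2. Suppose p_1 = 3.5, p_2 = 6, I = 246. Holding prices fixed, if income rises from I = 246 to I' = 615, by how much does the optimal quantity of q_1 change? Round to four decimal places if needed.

Δq_1* = 13.4182

Demand: q_1*(p_1,p_2,I) = I/(p_1 + 4·p_2), q_2* = 4·I/(p_1 + 4·p_2).
Here 3.5 + 4·6 = 27.5, giving q_1* = 8.9455.
At I' = 615: q_1* = 22.3636. Change: 22.3636 − 8.9455 = 13.4182.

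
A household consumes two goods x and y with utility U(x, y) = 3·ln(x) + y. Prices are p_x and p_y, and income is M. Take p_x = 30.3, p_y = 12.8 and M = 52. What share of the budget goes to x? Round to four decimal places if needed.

MU_x = 3/x, MU_y = 1. Tangency: 3/x = p_x/p_y.
So x*(p_x,p_y) = 3·p_y/p_x, independent of income; and y* = (M − 3·p_y)/p_y.
At the given prices: x* = 3·12.8/30.3 = 1.2673, and y* = 1.0625.
Expenditure on x: 30.3·1.2673 = 38.4; share = 0.7385.

share on x = 0.7385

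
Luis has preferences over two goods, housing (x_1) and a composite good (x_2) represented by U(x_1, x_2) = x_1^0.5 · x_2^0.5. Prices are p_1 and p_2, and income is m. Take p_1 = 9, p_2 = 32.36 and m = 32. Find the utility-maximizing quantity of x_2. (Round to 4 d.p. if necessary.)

x_2* = 0.4944

MU_x_1/MU_x_2 = (0.5·x_2)/(0.5·x_1); tangency sets this equal to p_1/p_2.
Rearranging, p_2·x_2 = p_1·x_1. Substituting into the budget gives p_1·x_1·(1 + 1) = m.
Demand: x_1*(p_1,p_2,m) = 0.5·m/p_1 and x_2* = 0.5·m/p_2.
At p_1=9, p_2=32.36, m=32: x_2* = 0.5·32/32.36 = 0.4944.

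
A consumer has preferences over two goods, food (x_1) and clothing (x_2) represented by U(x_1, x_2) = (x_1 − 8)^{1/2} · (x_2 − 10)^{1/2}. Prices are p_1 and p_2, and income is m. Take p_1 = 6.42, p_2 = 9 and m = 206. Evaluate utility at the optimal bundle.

V = 4.2519

This is Cobb-Douglas in (x_1−8, x_2−10): tangency gives 0.5·p_2·(x_2−10) = 0.5·p_1·(x_1−8).
After buying the subsistence bundle (8, 10), a share 0.5 of the remaining income goes to x_1: x_1* = 8 + 0.5·(m − 8p_1 − 10p_2)/p_1.
Discretionary income = 206 − 8·6.42 − 10·9 = 64.64; x_1* = 8 + 0.5·64.64/6.42 = 13.0343; x_2* = 10 + 0.5·64.64/9 = 13.5911.
Utility at the optimum: U(13.0343, 13.5911) = 4.2519.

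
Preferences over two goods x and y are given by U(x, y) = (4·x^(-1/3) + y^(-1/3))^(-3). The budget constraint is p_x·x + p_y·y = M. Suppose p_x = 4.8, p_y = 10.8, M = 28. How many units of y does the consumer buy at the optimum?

Substitute y = (y/x)·x into the budget: x* = M/(p_x + p_y·(y/x)).
Numerically y/x = 0.19245, so x* = 28/(4.8 + 10.8·0.19245) = 4.0707 and y* = 0.19245·4.0707 = 0.7834.

y* = 0.7834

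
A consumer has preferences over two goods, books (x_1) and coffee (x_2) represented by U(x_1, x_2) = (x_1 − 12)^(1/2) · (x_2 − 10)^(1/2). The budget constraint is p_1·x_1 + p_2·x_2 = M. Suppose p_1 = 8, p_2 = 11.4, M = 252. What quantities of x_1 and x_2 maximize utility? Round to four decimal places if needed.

This is Cobb-Douglas in (x_1−12, x_2−10): tangency gives 0.5·p_2·(x_2−10) = 0.5·p_1·(x_1−12).
Substituting into the budget: x_1* = 12 + 0.5·(M − 12·p_1 − 10·p_2)/p_1, and x_2* = 10 + 0.5·(…)/p_2.
Discretionary income = 252 − 12·8 − 10·11.4 = 42; x_1* = 12 + 0.5·42/8 = 14.625; x_2* = 10 + 0.5·42/11.4 = 11.8421.

x_1* = 14.625, x_2* = 11.8421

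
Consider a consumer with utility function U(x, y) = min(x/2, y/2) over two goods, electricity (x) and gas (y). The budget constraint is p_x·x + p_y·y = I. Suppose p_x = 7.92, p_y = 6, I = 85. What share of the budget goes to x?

Leontief preferences: the optimum is at the kink where x/2 = y/2, i.e. y = x.
Budget: p_x·x + p_y·x = I, so (2·p_x + 2·p_y)·x = 2·I.
Demand: x*(p_x,p_y,I) = 2·I/(2·p_x + 2·p_y), y* = 2·I/(2·p_x + 2·p_y).
Here 2·7.92 + 2·6 = 27.84, giving x* = 6.1063 and y* = 6.1063.
Expenditure on x: 7.92·6.1063 = 48.3621; share = 0.569.

share on x = 0.569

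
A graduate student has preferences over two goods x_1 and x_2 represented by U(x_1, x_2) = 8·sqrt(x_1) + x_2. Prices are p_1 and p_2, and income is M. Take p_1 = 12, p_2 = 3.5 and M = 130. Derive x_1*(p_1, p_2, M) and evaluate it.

Thus x_1* = (4·p_2/p_1)² — independent of M — with the rest of income spent on x_2.
Plugging in: x_1* = (4·3.5/12)² = 1.3611.

x_1* = 1.3611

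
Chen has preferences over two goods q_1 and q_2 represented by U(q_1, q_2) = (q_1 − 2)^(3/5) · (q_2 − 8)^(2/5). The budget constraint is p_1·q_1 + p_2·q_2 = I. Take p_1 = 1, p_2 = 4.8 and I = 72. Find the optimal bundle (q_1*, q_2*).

q_1* = 20.96, q_2* = 10.6333

Let q_1' = q_1−2, q_2' = q_2−8. MRS = (3/2)·q_2'/q_1' = p_1/p_2.
Substituting into the budget: q_1* = 2 + 0.6·(I − 2·p_1 − 8·p_2)/p_1, and q_2* = 8 + 0.4·(…)/p_2.
Discretionary income = 72 − 2·1 − 8·4.8 = 31.6; q_1* = 2 + 0.6·31.6/1 = 20.96; q_2* = 8 + 0.4·31.6/4.8 = 10.6333.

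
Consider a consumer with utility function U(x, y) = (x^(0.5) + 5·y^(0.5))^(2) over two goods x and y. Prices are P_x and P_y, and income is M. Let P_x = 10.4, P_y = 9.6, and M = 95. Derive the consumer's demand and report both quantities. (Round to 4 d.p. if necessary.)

MU_x ∝ x^(-0.5), MU_y ∝ 5·y^(-0.5), so MRS = (1/5)·(y/x)^(0.5) = P_x/P_y.
Hence y/x = (5·P_x/P_y)^(1/(0.5)), i.e. raised to the 2 power.
Substitute y = (y/x)·x into the budget: x* = M/(P_x + P_y·(y/x)).
Numerically y/x = 29.340278, so x* = 95/(10.4 + 9.6·29.340278) = 0.3253 and y* = 29.340278·0.3253 = 9.5435.

x* = 0.3253, y* = 9.5435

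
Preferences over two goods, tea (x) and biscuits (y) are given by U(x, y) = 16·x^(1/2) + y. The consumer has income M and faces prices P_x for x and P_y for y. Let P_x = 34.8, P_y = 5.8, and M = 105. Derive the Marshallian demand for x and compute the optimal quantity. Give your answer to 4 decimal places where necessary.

x* = 1.7778

MU_x = 8/√x, MU_y = 1. Tangency: 8/√x = P_x/P_y.
Thus x* = (8·P_y/P_x)² — independent of M — with the rest of income spent on y.
Plugging in: x* = (8·5.8/34.8)² = 1.7778.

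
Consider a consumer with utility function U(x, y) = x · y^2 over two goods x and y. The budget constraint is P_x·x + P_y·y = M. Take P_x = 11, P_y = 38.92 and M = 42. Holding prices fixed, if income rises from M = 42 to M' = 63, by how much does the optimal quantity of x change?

Tangency: MRS = (1/2)·y/x = P_x/P_y.
So P_y·y = 2·P_x·x; combined with the budget, a share 1/3 of income goes to x.
Demand: x*(P_x,P_y,M) = 1/3·M/P_x and y* = 2/3·M/P_y.
At P_x=11, P_y=38.92, M=42: x* = 1/3·42/11 = 1.2727.
At M' = 63: x* = 1.9091. Change: 1.9091 − 1.2727 = 0.6364.

Δx* = 0.6364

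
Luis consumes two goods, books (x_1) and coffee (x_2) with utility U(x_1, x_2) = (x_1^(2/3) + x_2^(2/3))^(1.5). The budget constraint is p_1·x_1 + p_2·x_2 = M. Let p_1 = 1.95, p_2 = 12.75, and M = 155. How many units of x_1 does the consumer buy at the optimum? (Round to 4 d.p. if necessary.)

x_1* = 77.6704

Substitute x_2 = (x_2/x_1)·x_1 into the budget: x_1* = M/(p_1 + p_2·(x_2/x_1)).
Numerically x_2/x_1 = 0.003577, so x_1* = 155/(1.95 + 12.75·0.003577) = 77.6704.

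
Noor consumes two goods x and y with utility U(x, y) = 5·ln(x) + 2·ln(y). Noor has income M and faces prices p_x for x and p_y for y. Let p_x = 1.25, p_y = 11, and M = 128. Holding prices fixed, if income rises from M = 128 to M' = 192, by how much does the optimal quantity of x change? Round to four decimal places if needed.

Δx* = 36.5714

The MRS is (5/2)·y/x. Set MRS = p_x/p_y.
So 5·p_y·y = 2·p_x·x; combined with the budget, a share 5/7 of income goes to x.
Demand: x*(p_x,p_y,M) = 5/7·M/p_x and y* = 2/7·M/p_y.
At p_x=1.25, p_y=11, M=128: x* = 5/7·128/1.25 = 73.1429.
At M' = 192: x* = 109.7143. Change: 109.7143 − 73.1429 = 36.5714.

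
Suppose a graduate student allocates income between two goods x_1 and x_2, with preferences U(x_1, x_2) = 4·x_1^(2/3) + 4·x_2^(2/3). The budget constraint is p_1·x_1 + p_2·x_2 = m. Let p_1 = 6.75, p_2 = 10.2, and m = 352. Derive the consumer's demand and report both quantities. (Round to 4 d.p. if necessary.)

From the CES first-order condition, (x_2/x_1)^(1/3) = p_1/p_2.
Hence x_2/x_1 = (p_1/p_2)^(1/(1/3)), i.e. raised to the 3 power.
Substitute x_2 = (x_2/x_1)·x_1 into the budget: x_1* = m/(p_1 + p_2·(x_2/x_1)).
Numerically x_2/x_1 = 0.289808, so x_1* = 352/(6.75 + 10.2·0.289808) = 36.2661 and x_2* = 0.289808·36.2661 = 10.5102.

x_1* = 36.2661, x_2* = 10.5102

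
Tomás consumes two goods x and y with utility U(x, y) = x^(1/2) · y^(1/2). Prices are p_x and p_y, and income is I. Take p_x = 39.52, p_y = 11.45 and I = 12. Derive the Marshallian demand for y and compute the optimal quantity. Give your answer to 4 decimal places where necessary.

y* = 0.524

Tangency: MRS = y/x = p_x/p_y.
Rearranging, p_y·y = p_x·x. Substituting into the budget gives p_x·x·(1 + 1) = I.
Demand: x*(p_x,p_y,I) = 0.5·I/p_x and y* = 0.5·I/p_y.
At p_x=39.52, p_y=11.45, I=12: y* = 0.5·12/11.45 = 0.524.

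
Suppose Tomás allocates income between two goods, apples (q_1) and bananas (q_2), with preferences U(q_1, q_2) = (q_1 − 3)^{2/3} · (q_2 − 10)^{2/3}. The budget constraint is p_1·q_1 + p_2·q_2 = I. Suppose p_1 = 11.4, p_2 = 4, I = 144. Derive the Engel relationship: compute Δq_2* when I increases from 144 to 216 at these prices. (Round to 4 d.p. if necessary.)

Δq_2* = 9

This is Cobb-Douglas in (q_1−3, q_2−10): tangency gives 2/3·p_2·(q_2−10) = 2/3·p_1·(q_1−3).
After buying the subsistence bundle (3, 10), a share 0.5 of the remaining income goes to q_1: q_1* = 3 + 0.5·(I − 3p_1 − 10p_2)/p_1.
Discretionary income = 144 − 3·11.4 − 10·4 = 69.8; q_2* = 10 + 0.5·69.8/4 = 18.725.
At I' = 216: q_2* = 27.725. Change: 27.725 − 18.725 = 9.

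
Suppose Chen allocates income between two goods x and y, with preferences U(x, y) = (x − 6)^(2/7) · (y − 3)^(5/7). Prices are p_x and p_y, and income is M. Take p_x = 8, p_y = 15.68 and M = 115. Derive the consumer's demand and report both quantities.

x* = 6.7129, y* = 3.9093

This is Cobb-Douglas in (x−6, y−3): tangency gives 2/7·p_y·(y−3) = 5/7·p_x·(x−6).
Substituting into the budget: x* = 6 + 2/7·(M − 6·p_x − 3·p_y)/p_x, and y* = 3 + 5/7·(…)/p_y.
Discretionary income = 115 − 6·8 − 3·15.68 = 19.96; x* = 6 + 2/7·19.96/8 = 6.7129; y* = 3 + 5/7·19.96/15.68 = 3.9093.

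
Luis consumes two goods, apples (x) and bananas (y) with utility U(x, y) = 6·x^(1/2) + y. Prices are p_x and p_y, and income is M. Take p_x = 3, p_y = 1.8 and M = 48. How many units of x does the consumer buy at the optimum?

x* = 3.24

Solve: √x = 3·p_y/p_x, so x*(p_x,p_y) = (3·p_y/p_x)², and y* = (M − p_x·x*)/p_y.
Plugging in: x* = (3·1.8/3)² = 3.24.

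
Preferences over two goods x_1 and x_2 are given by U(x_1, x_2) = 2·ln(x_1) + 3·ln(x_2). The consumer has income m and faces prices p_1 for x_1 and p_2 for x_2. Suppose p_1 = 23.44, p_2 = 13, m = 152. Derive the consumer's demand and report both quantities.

The MRS is (2/3)·x_2/x_1. Set MRS = p_1/p_2.
So 2·p_2·x_2 = 3·p_1·x_1; combined with the budget, a share 0.4 of income goes to x_1.
Demand: x_1*(p_1,p_2,m) = 0.4·m/p_1 and x_2* = 0.6·m/p_2.
At p_1=23.44, p_2=13, m=152: x_1* = 0.4·152/23.44 = 2.5939, x_2* = 7.0154.

x_1* = 2.5939, x_2* = 7.0154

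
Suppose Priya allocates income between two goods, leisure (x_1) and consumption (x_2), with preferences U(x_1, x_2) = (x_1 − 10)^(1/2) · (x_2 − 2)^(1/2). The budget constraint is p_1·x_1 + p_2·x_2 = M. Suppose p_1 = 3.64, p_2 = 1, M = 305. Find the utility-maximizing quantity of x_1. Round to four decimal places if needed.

x_1* = 46.6209

Let x_1' = x_1−10, x_2' = x_2−2. MRS = x_2'/x_1' = p_1/p_2.
Substituting into the budget: x_1* = 10 + 0.5·(M − 10·p_1 − 2·p_2)/p_1, and x_2* = 2 + 0.5·(…)/p_2.
Discretionary income = 305 − 10·3.64 − 2·1 = 266.6; x_1* = 10 + 0.5·266.6/3.64 = 46.6209.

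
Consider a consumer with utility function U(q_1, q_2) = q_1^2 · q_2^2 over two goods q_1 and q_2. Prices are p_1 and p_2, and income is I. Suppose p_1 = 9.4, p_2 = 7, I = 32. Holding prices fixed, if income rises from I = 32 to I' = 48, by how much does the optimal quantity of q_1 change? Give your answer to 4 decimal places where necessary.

MU_q_1/MU_q_2 = (2·q_2)/(2·q_1); tangency sets this equal to p_1/p_2.
Rearranging, p_2·q_2 = p_1·q_1. Substituting into the budget gives p_1·q_1·(1 + 1) = I.
Demand: q_1*(p_1,p_2,I) = 0.5·I/p_1 and q_2* = 0.5·I/p_2.
At p_1=9.4, p_2=7, I=32: q_1* = 0.5·32/9.4 = 1.7021.
At I' = 48: q_1* = 2.5532. Change: 2.5532 − 1.7021 = 0.8511.

Δq_1* = 0.8511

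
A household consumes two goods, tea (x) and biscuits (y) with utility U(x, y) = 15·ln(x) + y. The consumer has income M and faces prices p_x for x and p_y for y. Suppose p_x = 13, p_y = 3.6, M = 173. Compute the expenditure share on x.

share on x = 0.3121

Set MRS = p_x/p_y: (15/x)/1 = p_x/p_y.
So x*(p_x,p_y) = 15·p_y/p_x, independent of income; and y* = (M − 15·p_y)/p_y.
At the given prices: x* = 15·3.6/13 = 4.1538, and y* = 33.0556.
Expenditure on x: 13·4.1538 = 54; share = 0.3121.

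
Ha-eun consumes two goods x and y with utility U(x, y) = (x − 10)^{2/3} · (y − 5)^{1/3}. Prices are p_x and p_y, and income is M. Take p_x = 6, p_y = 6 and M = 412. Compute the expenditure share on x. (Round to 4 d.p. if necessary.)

share on x = 0.6667

Let x' = x−10, y' = y−5. MRS = 2·y'/x' = p_x/p_y.
After buying the subsistence bundle (10, 5), a share 2/3 of the remaining income goes to x: x* = 10 + 2/3·(M − 10p_x − 5p_y)/p_x.
Discretionary income = 412 − 10·6 − 5·6 = 322; x* = 10 + 2/3·322/6 = 45.7778; y* = 5 + 1/3·322/6 = 22.8889.
Expenditure on x: 6·45.7778 = 274.6667; share = 0.6667.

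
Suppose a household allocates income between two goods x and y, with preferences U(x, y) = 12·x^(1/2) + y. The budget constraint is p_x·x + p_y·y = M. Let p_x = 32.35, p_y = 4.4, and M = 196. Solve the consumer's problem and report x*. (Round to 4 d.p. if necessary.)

Set MRS = p_x/p_y: 6·x^(−1/2) = p_x/p_y.
Solve: √x = 6·p_y/p_x, so x*(p_x,p_y) = (6·p_y/p_x)², and y* = (M − p_x·x*)/p_y.
Plugging in: x* = (6·4.4/32.35)² = 0.666.

x* = 0.666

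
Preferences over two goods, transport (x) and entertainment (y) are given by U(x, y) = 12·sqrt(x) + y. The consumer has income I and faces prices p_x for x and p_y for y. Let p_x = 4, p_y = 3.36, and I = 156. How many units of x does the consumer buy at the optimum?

x* = 25.4016

MU_x = 6/√x, MU_y = 1. Tangency: 6/√x = p_x/p_y.
Solve: √x = 6·p_y/p_x, so x*(p_x,p_y) = (6·p_y/p_x)², and y* = (I − p_x·x*)/p_y.
Plugging in: x* = (6·3.36/4)² = 25.4016.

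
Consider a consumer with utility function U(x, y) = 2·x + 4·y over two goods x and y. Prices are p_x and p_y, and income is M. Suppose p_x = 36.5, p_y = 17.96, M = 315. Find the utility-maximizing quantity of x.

Linear utility — the consumer picks whichever good has higher MU/price: 2/36.5 = 0.0548 vs 4/17.96 = 0.2227.
y gives more utility per dollar, so spend all income on y: y* = M/p_y, x* = 0.
Numerically: x* = 0, y* = 17.539.

x* = 0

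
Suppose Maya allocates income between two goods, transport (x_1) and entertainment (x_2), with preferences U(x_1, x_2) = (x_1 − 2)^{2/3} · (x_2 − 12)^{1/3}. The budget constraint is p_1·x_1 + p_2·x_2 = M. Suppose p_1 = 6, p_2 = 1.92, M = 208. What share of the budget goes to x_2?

MRS = 2·(x_2−12)/(x_1−2). Tangency with p_1/p_2 gives x_2−12 = (1/2)·(p_1/p_2)·(x_1−2).
After buying the subsistence bundle (2, 12), a share 2/3 of the remaining income goes to x_1: x_1* = 2 + 2/3·(M − 2p_1 − 12p_2)/p_1.
Discretionary income = 208 − 2·6 − 12·1.92 = 172.96; x_1* = 2 + 2/3·172.96/6 = 21.2178; x_2* = 12 + 1/3·172.96/1.92 = 42.0278.
Expenditure on x_2: 1.92·42.0278 = 80.6933; share = 0.3879.

share on x_2 = 0.3879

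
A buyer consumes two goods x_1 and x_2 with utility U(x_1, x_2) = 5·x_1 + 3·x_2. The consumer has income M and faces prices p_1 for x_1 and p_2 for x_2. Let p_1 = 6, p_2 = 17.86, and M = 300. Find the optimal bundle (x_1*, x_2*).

Perfect substitutes: compare marginal utility per dollar. 5/p_1 vs 3/p_2 → 0.8333 vs 0.168.
x_1 gives more utility per dollar, so spend all income on x_1: x_1* = M/p_1, x_2* = 0.
Numerically: x_1* = 50, x_2* = 0.

x_1* = 50, x_2* = 0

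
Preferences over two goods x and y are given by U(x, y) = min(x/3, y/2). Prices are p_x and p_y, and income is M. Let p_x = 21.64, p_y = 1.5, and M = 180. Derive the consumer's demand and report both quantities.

Leontief preferences: the optimum is at the kink where x/3 = y/2, i.e. y = (2/3)·x.
Budget: p_x·x + p_y·(2/3)·x = M, so (3·p_x + 2·p_y)·x = 3·M.
Demand: x*(p_x,p_y,M) = 3·M/(3·p_x + 2·p_y), y* = 2·M/(3·p_x + 2·p_y).
Here 3·21.64 + 2·1.5 = 67.92, giving x* = 7.9505 and y* = 5.3004.

x* = 7.9505, y* = 5.3004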